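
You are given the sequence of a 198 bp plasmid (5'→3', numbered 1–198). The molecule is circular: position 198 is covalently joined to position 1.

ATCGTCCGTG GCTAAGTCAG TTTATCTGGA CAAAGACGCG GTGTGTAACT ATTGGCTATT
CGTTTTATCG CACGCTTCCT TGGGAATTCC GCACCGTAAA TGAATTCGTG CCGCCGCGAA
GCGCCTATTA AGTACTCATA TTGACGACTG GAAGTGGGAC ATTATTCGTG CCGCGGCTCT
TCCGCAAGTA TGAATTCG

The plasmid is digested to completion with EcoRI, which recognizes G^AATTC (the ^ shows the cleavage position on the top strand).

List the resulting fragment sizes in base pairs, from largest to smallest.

EcoRI sites (GAATTC) start at positions 84, 102, 192.
EcoRI cuts after the first base of each site, so after positions 84, 102, 192.
Circular molecule, 3 cuts → 3 fragments:
  85–102 → 18 bp
  103–192 → 90 bp
  193–198 then 1–84 → 6 + 84 = 90 bp
Sorted largest to smallest: 90, 90, 18 bp.

90, 90, 18 bp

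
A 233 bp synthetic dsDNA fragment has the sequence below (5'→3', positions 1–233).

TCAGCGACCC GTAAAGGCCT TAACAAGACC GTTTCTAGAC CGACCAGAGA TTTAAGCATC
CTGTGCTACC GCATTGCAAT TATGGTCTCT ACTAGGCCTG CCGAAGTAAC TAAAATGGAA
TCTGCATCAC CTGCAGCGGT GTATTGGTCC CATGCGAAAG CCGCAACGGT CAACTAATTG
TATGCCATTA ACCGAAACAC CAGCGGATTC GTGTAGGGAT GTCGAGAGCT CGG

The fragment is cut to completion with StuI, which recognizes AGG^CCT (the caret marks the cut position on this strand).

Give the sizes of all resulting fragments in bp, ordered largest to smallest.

137, 79, 17 bp

StuI sites (AGGCCT) start at positions 15, 94.
StuI cuts after base 3 of each site, so after positions 17, 96.
Linear molecule, 2 cuts → 3 fragments:
  1–17 → 17 bp
  18–96 → 79 bp
  97–233 → 137 bp
Sorted largest to smallest: 137, 79, 17 bp.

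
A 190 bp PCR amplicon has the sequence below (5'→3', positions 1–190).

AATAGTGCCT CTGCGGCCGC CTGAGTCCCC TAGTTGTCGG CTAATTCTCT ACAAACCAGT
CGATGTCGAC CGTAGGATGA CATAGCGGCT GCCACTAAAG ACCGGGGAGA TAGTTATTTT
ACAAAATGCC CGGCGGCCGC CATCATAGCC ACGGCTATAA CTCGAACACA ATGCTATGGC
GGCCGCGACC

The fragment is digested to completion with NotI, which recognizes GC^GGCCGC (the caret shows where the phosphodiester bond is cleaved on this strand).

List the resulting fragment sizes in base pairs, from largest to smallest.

NotI sites (GCGGCCGC) start at positions 13, 133, 179.
NotI cuts after base 2 of each site, so after positions 14, 134, 180.
Linear molecule, 3 cuts → 4 fragments:
  1–14 → 14 bp
  15–134 → 120 bp
  135–180 → 46 bp
  181–190 → 10 bp
Sorted largest to smallest: 120, 46, 14, 10 bp.

120, 46, 14, 10 bp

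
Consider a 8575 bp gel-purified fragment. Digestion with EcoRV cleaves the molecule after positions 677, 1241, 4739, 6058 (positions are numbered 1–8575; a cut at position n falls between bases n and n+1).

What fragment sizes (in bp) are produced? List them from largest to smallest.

3498, 2517, 1319, 677, 564 bp

Linear molecule, 4 cuts → 5 fragments:
  677 − 0 = 677 bp
  1241 − 677 = 564 bp
  4739 − 1241 = 3498 bp
  6058 − 4739 = 1319 bp
  8575 − 6058 = 2517 bp
Sorted largest to smallest: 3498, 2517, 1319, 677, 564 bp.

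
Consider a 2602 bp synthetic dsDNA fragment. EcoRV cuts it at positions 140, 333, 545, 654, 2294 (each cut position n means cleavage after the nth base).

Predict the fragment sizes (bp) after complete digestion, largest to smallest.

1640, 308, 212, 193, 140, 109 bp

Linear molecule, 5 cuts → 6 fragments:
  140 − 0 = 140 bp
  333 − 140 = 193 bp
  545 − 333 = 212 bp
  654 − 545 = 109 bp
  2294 − 654 = 1640 bp
  2602 − 2294 = 308 bp
Sorted largest to smallest: 1640, 308, 212, 193, 140, 109 bp.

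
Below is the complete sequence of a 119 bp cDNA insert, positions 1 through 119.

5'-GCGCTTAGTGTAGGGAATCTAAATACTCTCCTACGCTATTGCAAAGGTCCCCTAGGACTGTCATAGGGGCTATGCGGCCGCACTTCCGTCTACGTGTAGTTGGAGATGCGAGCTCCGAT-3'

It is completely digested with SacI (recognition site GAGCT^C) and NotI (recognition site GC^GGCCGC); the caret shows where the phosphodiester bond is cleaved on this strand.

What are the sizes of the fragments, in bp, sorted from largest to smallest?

The SacI site (GAGCTC) starts at position 110.
SacI cuts after base 5 of each site (before the last base), so after position 114.
The NotI site (GCGGCCGC) starts at position 74.
NotI cuts after base 2 of each site, so after position 75.
Combined cut positions: 75, 114.
Linear molecule, 2 cuts → 3 fragments:
  1–75 → 75 bp
  76–114 → 39 bp
  115–119 → 5 bp
Sorted largest to smallest: 75, 39, 5 bp.

75, 39, 5 bp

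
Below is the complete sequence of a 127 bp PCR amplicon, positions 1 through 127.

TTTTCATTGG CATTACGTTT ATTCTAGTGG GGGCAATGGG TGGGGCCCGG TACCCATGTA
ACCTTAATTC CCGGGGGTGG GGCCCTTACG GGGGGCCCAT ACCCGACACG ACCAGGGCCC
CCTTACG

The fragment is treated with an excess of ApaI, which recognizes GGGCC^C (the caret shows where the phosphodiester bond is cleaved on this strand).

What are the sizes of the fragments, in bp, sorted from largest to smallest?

47, 37, 22, 13, 8 bp

ApaI sites (GGGCCC) start at positions 43, 80, 93, 115.
ApaI cuts after base 5 of each site (before the last base), so after positions 47, 84, 97, 119.
Linear molecule, 4 cuts → 5 fragments:
  1–47 → 47 bp
  48–84 → 37 bp
  85–97 → 13 bp
  98–119 → 22 bp
  120–127 → 8 bp
Sorted largest to smallest: 47, 37, 22, 13, 8 bp.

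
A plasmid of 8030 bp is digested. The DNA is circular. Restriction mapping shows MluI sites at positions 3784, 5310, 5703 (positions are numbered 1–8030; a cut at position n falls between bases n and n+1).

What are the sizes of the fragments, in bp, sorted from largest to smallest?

6111, 1526, 393 bp

Circular molecule, 3 cuts → 3 fragments:
  5310 − 3784 = 1526 bp
  5703 − 5310 = 393 bp
  wrap: 8030 − 5703 + 3784 = 6111 bp
Sorted largest to smallest: 6111, 1526, 393 bp.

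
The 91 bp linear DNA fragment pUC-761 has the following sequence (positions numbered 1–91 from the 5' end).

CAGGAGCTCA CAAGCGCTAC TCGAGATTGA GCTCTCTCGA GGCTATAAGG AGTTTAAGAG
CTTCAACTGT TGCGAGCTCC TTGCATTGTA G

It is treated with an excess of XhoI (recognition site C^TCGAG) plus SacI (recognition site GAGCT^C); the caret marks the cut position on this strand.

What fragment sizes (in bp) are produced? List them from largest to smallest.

XhoI sites (CTCGAG) start at positions 20, 36.
XhoI cuts after the first base of each site, so after positions 20, 36.
SacI sites (GAGCTC) start at positions 4, 29, 74.
SacI cuts after base 5 of each site (before the last base), so after positions 8, 33, 78.
Combined cut positions: 8, 20, 33, 36, 78.
Linear molecule, 5 cuts → 6 fragments:
  1–8 → 8 bp
  9–20 → 12 bp
  21–33 → 13 bp
  34–36 → 3 bp
  37–78 → 42 bp
  79–91 → 13 bp
Sorted largest to smallest: 42, 13, 13, 12, 8, 3 bp.

42, 13, 13, 12, 8, 3 bp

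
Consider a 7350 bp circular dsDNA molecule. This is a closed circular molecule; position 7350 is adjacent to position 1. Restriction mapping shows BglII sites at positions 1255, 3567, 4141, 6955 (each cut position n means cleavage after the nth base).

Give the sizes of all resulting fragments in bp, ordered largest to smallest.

Circular molecule, 4 cuts → 4 fragments:
  3567 − 1255 = 2312 bp
  4141 − 3567 = 574 bp
  6955 − 4141 = 2814 bp
  wrap: 7350 − 6955 + 1255 = 1650 bp
Sorted largest to smallest: 2814, 2312, 1650, 574 bp.

2814, 2312, 1650, 574 bp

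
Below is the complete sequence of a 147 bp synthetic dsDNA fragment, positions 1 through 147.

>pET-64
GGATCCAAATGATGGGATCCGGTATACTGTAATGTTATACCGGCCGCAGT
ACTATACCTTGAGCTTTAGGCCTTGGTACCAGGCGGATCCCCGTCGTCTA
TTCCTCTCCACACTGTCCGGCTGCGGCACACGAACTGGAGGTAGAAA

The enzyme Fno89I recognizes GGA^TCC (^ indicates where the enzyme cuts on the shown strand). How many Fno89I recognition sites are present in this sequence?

3

GGATCC occurs starting at positions 1, 15, 85.
Fno89I cuts at 3 sites.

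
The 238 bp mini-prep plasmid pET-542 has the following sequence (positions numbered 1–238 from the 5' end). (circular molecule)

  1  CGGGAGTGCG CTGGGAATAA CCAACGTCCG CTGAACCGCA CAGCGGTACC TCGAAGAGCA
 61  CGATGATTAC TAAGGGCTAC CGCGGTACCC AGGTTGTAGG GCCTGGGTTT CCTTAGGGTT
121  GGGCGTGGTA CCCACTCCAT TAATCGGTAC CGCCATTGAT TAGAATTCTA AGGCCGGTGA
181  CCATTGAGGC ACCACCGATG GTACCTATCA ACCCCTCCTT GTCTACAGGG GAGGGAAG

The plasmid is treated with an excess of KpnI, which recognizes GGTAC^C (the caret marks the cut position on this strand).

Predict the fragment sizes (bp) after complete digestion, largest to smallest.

KpnI sites (GGTACC) start at positions 45, 84, 127, 146, 200.
KpnI cuts after base 5 of each site (before the last base), so after positions 49, 88, 131, 150, 204.
Circular molecule, 5 cuts → 5 fragments:
  50–88 → 39 bp
  89–131 → 43 bp
  132–150 → 19 bp
  151–204 → 54 bp
  205–238 then 1–49 → 34 + 49 = 83 bp
Sorted largest to smallest: 83, 54, 43, 39, 19 bp.

83, 54, 43, 39, 19 bp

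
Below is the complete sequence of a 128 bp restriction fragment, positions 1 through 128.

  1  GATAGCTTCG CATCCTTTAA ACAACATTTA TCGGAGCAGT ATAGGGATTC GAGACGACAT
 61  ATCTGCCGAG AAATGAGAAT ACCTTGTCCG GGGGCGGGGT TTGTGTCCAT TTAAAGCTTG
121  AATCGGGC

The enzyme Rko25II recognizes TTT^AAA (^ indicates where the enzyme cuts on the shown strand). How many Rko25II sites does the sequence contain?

2

TTTAAA occurs starting at positions 16, 110.
Rko25II cuts at 2 sites.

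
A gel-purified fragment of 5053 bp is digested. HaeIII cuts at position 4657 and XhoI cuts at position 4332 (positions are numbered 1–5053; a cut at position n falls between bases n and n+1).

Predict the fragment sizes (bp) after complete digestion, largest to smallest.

Combined cut positions (sorted): 4332, 4657.
Linear molecule, 2 cuts → 3 fragments:
  4332 − 0 = 4332 bp
  4657 − 4332 = 325 bp
  5053 − 4657 = 396 bp
Sorted largest to smallest: 4332, 396, 325 bp.

4332, 396, 325 bp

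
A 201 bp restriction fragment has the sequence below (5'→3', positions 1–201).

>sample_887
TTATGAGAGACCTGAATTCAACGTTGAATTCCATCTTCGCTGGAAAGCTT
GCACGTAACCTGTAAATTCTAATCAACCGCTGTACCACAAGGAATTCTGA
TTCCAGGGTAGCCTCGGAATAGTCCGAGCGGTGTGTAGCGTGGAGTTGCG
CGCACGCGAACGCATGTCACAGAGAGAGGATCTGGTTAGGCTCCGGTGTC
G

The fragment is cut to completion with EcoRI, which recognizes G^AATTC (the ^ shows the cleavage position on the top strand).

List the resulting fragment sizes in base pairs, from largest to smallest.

EcoRI sites (GAATTC) start at positions 14, 26, 92.
EcoRI cuts after the first base of each site, so after positions 14, 26, 92.
Linear molecule, 3 cuts → 4 fragments:
  1–14 → 14 bp
  15–26 → 12 bp
  27–92 → 66 bp
  93–201 → 109 bp
Sorted largest to smallest: 109, 66, 14, 12 bp.

109, 66, 14, 12 bp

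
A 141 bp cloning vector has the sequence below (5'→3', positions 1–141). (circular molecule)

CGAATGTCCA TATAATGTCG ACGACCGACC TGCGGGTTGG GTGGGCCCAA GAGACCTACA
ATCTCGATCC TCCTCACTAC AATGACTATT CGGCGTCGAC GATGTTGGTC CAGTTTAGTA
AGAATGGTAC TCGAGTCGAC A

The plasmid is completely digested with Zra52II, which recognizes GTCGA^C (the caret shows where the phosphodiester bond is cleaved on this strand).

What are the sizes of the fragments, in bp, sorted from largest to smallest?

Zra52II sites (GTCGAC) start at positions 17, 95, 135.
Zra52II cuts after base 5 of each site (before the last base), so after positions 21, 99, 139.
Circular molecule, 3 cuts → 3 fragments:
  22–99 → 78 bp
  100–139 → 40 bp
  140–141 then 1–21 → 2 + 21 = 23 bp
Sorted largest to smallest: 78, 40, 23 bp.

78, 40, 23 bp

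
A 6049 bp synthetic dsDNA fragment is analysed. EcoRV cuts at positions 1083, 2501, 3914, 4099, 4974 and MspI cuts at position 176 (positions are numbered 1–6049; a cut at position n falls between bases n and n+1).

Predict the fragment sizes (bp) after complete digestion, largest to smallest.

Combined cut positions (sorted): 176, 1083, 2501, 3914, 4099, 4974.
Linear molecule, 6 cuts → 7 fragments:
  176 − 0 = 176 bp
  1083 − 176 = 907 bp
  2501 − 1083 = 1418 bp
  3914 − 2501 = 1413 bp
  4099 − 3914 = 185 bp
  4974 − 4099 = 875 bp
  6049 − 4974 = 1075 bp
Sorted largest to smallest: 1418, 1413, 1075, 907, 875, 185, 176 bp.

1418, 1413, 1075, 907, 875, 185, 176 bp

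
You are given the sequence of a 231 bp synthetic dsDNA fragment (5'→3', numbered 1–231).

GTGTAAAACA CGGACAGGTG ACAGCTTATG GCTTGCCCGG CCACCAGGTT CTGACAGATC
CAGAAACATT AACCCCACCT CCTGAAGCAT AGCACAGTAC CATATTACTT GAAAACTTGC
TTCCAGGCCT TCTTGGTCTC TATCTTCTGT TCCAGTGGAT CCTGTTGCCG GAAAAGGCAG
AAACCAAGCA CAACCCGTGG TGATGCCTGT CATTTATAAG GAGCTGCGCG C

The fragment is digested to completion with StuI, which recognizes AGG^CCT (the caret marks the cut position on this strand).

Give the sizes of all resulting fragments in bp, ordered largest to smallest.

The StuI site (AGGCCT) starts at position 125.
StuI cuts after base 3 of each site, so after position 127.
Linear molecule, 1 cut → 2 fragments:
  1–127 → 127 bp
  128–231 → 104 bp
Sorted largest to smallest: 127, 104 bp.

127, 104 bp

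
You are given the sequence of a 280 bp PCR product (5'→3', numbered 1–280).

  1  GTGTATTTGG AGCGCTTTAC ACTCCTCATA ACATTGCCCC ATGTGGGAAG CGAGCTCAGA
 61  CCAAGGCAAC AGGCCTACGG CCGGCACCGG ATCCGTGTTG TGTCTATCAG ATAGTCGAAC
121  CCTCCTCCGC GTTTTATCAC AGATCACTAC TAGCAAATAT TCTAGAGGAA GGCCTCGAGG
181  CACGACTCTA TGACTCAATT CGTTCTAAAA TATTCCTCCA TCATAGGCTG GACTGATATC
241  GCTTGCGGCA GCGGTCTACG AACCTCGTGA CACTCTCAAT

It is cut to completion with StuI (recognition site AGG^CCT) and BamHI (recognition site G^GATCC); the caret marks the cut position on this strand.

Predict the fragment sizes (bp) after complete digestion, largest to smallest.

StuI sites (AGGCCT) start at positions 71, 170.
StuI cuts after base 3 of each site, so after positions 73, 172.
The BamHI site (GGATCC) starts at position 89.
BamHI cuts after the first base of each site, so after position 89.
Combined cut positions: 73, 89, 172.
Linear molecule, 3 cuts → 4 fragments:
  1–73 → 73 bp
  74–89 → 16 bp
  90–172 → 83 bp
  173–280 → 108 bp
Sorted largest to smallest: 108, 83, 73, 16 bp.

108, 83, 73, 16 bp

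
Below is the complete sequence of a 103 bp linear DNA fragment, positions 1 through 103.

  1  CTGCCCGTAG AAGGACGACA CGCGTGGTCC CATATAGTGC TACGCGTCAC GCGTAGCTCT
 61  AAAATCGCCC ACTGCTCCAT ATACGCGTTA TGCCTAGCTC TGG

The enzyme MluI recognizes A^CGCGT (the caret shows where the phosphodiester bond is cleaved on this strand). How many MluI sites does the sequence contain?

ACGCGT occurs starting at positions 20, 42, 49, 83.
MluI cuts at 4 sites.

4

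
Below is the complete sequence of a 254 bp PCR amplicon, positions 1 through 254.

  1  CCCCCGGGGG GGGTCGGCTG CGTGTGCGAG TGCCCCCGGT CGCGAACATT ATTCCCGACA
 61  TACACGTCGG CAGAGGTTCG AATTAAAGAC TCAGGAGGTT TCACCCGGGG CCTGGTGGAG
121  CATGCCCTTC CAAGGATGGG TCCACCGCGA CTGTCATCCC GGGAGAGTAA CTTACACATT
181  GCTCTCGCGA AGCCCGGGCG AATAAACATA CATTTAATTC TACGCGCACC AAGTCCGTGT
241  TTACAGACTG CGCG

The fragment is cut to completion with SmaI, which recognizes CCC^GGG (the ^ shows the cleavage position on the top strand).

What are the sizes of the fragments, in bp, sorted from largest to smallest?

101, 59, 54, 35, 5 bp

SmaI sites (CCCGGG) start at positions 3, 104, 158, 193.
SmaI cuts after base 3 of each site, so after positions 5, 106, 160, 195.
Linear molecule, 4 cuts → 5 fragments:
  1–5 → 5 bp
  6–106 → 101 bp
  107–160 → 54 bp
  161–195 → 35 bp
  196–254 → 59 bp
Sorted largest to smallest: 101, 59, 54, 35, 5 bp.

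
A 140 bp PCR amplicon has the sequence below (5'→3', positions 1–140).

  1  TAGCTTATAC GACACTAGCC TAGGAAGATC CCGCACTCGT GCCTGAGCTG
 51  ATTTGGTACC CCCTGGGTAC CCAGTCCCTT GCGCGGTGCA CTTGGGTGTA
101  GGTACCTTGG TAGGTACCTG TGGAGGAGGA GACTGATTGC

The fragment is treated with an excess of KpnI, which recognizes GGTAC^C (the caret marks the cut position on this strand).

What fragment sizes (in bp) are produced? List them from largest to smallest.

KpnI sites (GGTACC) start at positions 55, 66, 101, 113.
KpnI cuts after base 5 of each site (before the last base), so after positions 59, 70, 105, 117.
Linear molecule, 4 cuts → 5 fragments:
  1–59 → 59 bp
  60–70 → 11 bp
  71–105 → 35 bp
  106–117 → 12 bp
  118–140 → 23 bp
Sorted largest to smallest: 59, 35, 23, 12, 11 bp.

59, 35, 23, 12, 11 bp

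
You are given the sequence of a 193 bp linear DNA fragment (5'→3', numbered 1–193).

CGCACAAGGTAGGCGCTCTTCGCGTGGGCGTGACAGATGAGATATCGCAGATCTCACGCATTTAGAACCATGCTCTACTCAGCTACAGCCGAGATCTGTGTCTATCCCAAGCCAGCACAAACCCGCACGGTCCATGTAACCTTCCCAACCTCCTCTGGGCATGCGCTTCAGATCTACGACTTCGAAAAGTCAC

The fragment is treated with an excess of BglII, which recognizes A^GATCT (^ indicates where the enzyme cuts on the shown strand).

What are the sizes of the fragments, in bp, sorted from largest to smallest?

78, 49, 43, 23 bp

BglII sites (AGATCT) start at positions 49, 92, 170.
BglII cuts after the first base of each site, so after positions 49, 92, 170.
Linear molecule, 3 cuts → 4 fragments:
  1–49 → 49 bp
  50–92 → 43 bp
  93–170 → 78 bp
  171–193 → 23 bp
Sorted largest to smallest: 78, 49, 43, 23 bp.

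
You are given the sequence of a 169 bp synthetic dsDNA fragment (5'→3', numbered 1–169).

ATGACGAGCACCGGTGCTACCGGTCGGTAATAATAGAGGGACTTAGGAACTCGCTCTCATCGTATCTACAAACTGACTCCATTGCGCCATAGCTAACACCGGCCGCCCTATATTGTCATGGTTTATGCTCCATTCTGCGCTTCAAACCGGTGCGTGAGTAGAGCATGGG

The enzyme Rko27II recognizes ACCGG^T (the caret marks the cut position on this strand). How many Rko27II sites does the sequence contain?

3

ACCGGT occurs starting at positions 10, 19, 146.
Rko27II cuts at 3 sites.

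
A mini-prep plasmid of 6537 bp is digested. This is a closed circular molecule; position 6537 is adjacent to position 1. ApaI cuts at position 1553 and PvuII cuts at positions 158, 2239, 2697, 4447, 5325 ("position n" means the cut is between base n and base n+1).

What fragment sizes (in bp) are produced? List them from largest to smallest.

Combined cut positions (sorted): 158, 1553, 2239, 2697, 4447, 5325.
Circular molecule, 6 cuts → 6 fragments:
  1553 − 158 = 1395 bp
  2239 − 1553 = 686 bp
  2697 − 2239 = 458 bp
  4447 − 2697 = 1750 bp
  5325 − 4447 = 878 bp
  wrap: 6537 − 5325 + 158 = 1370 bp
Sorted largest to smallest: 1750, 1395, 1370, 878, 686, 458 bp.

1750, 1395, 1370, 878, 686, 458 bp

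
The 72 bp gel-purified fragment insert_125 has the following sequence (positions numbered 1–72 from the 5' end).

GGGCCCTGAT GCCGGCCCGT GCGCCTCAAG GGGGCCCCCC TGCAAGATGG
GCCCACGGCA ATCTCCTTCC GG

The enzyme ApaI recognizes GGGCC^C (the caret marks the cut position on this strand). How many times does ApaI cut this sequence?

GGGCCC occurs starting at positions 1, 32, 49.
ApaI cuts at 3 sites.

3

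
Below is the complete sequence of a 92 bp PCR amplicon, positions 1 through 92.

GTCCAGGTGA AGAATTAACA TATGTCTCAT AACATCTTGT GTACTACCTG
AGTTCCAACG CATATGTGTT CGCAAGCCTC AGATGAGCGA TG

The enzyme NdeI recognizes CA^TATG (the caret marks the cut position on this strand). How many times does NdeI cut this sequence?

2

CATATG occurs starting at positions 19, 61.
NdeI cuts at 2 sites.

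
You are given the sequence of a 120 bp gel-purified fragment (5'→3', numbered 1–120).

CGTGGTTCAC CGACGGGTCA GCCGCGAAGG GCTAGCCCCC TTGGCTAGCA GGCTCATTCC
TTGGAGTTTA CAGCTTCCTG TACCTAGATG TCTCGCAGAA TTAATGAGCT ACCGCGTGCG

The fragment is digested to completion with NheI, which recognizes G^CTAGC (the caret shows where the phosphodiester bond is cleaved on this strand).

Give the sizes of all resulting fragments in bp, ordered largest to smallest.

NheI sites (GCTAGC) start at positions 31, 44.
NheI cuts after the first base of each site, so after positions 31, 44.
Linear molecule, 2 cuts → 3 fragments:
  1–31 → 31 bp
  32–44 → 13 bp
  45–120 → 76 bp
Sorted largest to smallest: 76, 31, 13 bp.

76, 31, 13 bp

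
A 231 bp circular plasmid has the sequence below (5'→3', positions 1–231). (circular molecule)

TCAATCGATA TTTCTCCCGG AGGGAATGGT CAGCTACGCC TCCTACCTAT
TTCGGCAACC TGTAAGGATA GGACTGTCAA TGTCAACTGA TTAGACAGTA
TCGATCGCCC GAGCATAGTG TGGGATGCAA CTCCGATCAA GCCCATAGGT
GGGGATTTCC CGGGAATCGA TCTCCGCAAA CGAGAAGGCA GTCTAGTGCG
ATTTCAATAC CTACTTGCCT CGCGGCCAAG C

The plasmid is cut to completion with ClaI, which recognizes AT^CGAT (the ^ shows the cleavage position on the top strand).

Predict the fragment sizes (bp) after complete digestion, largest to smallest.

96, 69, 66 bp

ClaI sites (ATCGAT) start at positions 4, 100, 166.
ClaI cuts after base 2 of each site, so after positions 5, 101, 167.
Circular molecule, 3 cuts → 3 fragments:
  6–101 → 96 bp
  102–167 → 66 bp
  168–231 then 1–5 → 64 + 5 = 69 bp
Sorted largest to smallest: 96, 69, 66 bp.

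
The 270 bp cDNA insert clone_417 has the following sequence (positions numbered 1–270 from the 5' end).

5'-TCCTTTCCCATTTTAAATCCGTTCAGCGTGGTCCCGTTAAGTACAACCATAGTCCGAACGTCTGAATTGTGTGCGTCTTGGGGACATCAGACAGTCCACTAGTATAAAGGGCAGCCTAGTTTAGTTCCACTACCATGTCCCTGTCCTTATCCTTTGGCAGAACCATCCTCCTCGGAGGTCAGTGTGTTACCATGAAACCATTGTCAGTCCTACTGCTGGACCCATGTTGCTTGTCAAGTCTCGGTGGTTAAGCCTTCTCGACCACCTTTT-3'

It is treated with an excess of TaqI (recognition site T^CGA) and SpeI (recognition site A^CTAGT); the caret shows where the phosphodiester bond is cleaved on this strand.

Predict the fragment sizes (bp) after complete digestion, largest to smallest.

160, 98, 12 bp

The TaqI site (TCGA) starts at position 258.
TaqI cuts after the first base of each site, so after position 258.
The SpeI site (ACTAGT) starts at position 98.
SpeI cuts after the first base of each site, so after position 98.
Combined cut positions: 98, 258.
Linear molecule, 2 cuts → 3 fragments:
  1–98 → 98 bp
  99–258 → 160 bp
  259–270 → 12 bp
Sorted largest to smallest: 160, 98, 12 bp.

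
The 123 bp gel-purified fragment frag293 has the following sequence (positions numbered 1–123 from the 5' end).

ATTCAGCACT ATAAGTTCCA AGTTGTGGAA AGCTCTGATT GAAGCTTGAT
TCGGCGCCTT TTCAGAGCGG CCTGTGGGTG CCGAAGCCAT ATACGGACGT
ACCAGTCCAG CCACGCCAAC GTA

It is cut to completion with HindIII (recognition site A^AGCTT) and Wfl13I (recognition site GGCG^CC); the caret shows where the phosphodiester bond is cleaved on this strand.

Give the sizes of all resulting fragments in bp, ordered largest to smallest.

67, 42, 14 bp

The HindIII site (AAGCTT) starts at position 42.
HindIII cuts after the first base of each site, so after position 42.
The Wfl13I site (GGCGCC) starts at position 53.
Wfl13I cuts after base 4 of each site, so after position 56.
Combined cut positions: 42, 56.
Linear molecule, 2 cuts → 3 fragments:
  1–42 → 42 bp
  43–56 → 14 bp
  57–123 → 67 bp
Sorted largest to smallest: 67, 42, 14 bp.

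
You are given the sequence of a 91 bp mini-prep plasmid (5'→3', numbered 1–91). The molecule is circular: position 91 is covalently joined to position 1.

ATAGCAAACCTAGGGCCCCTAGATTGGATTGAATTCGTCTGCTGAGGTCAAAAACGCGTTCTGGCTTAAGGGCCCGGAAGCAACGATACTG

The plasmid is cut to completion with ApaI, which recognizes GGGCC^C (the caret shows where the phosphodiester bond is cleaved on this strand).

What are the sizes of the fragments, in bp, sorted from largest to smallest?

57, 34 bp

ApaI sites (GGGCCC) start at positions 13, 70.
ApaI cuts after base 5 of each site (before the last base), so after positions 17, 74.
Circular molecule, 2 cuts → 2 fragments:
  18–74 → 57 bp
  75–91 then 1–17 → 17 + 17 = 34 bp
Sorted largest to smallest: 57, 34 bp.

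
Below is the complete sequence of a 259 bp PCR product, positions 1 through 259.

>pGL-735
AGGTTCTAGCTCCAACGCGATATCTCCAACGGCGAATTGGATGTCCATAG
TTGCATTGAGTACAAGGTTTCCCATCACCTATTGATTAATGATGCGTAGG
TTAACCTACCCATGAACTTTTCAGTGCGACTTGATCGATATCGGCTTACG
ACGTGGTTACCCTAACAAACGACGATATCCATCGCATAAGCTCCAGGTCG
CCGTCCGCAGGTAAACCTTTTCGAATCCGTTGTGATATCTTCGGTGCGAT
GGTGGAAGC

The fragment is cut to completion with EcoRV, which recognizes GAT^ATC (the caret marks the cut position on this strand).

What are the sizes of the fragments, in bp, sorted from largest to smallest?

EcoRV sites (GATATC) start at positions 19, 137, 174, 234.
EcoRV cuts after base 3 of each site, so after positions 21, 139, 176, 236.
Linear molecule, 4 cuts → 5 fragments:
  1–21 → 21 bp
  22–139 → 118 bp
  140–176 → 37 bp
  177–236 → 60 bp
  237–259 → 23 bp
Sorted largest to smallest: 118, 60, 37, 23, 21 bp.

118, 60, 37, 23, 21 bp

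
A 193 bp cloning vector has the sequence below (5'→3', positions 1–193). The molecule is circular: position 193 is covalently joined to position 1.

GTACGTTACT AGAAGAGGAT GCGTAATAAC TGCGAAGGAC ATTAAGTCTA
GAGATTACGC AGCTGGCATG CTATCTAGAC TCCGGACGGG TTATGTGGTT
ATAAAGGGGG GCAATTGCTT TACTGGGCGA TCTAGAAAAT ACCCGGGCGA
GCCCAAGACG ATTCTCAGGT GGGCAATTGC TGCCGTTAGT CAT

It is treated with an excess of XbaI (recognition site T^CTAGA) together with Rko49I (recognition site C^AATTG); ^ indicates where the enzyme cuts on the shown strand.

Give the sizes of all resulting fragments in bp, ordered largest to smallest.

66, 43, 38, 27, 19 bp

XbaI sites (TCTAGA) start at positions 47, 74, 131.
XbaI cuts after the first base of each site, so after positions 47, 74, 131.
Rko49I sites (CAATTG) start at positions 112, 174.
Rko49I cuts after the first base of each site, so after positions 112, 174.
Combined cut positions: 47, 74, 112, 131, 174.
Circular molecule, 5 cuts → 5 fragments:
  48–74 → 27 bp
  75–112 → 38 bp
  113–131 → 19 bp
  132–174 → 43 bp
  175–193 then 1–47 → 19 + 47 = 66 bp
Sorted largest to smallest: 66, 43, 38, 27, 19 bp.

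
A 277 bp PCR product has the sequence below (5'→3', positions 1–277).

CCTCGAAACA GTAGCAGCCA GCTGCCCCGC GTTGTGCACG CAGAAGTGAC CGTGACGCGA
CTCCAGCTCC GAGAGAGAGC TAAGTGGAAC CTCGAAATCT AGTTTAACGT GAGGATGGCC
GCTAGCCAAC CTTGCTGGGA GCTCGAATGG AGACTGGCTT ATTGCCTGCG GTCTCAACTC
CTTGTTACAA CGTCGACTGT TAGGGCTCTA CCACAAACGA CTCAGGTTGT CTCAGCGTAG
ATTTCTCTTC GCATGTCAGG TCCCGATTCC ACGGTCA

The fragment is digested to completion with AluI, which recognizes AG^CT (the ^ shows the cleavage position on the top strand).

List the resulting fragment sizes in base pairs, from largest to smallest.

AluI sites (AGCT) start at positions 20, 65, 78, 140.
AluI cuts after base 2 of each site, so after positions 21, 66, 79, 141.
Linear molecule, 4 cuts → 5 fragments:
  1–21 → 21 bp
  22–66 → 45 bp
  67–79 → 13 bp
  80–141 → 62 bp
  142–277 → 136 bp
Sorted largest to smallest: 136, 62, 45, 21, 13 bp.

136, 62, 45, 21, 13 bp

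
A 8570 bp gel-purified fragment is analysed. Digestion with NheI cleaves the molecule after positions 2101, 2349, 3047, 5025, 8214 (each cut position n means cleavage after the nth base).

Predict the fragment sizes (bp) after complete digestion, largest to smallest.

3189, 2101, 1978, 698, 356, 248 bp

Linear molecule, 5 cuts → 6 fragments:
  2101 − 0 = 2101 bp
  2349 − 2101 = 248 bp
  3047 − 2349 = 698 bp
  5025 − 3047 = 1978 bp
  8214 − 5025 = 3189 bp
  8570 − 8214 = 356 bp
Sorted largest to smallest: 3189, 2101, 1978, 698, 356, 248 bp.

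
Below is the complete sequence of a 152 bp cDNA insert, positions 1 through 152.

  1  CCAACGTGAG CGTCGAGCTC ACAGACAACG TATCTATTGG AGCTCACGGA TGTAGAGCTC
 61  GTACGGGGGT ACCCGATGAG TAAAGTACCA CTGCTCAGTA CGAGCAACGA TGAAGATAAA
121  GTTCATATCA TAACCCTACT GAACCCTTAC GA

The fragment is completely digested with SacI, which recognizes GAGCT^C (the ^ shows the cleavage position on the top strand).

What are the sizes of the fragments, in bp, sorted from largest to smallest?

SacI sites (GAGCTC) start at positions 15, 40, 55.
SacI cuts after base 5 of each site (before the last base), so after positions 19, 44, 59.
Linear molecule, 3 cuts → 4 fragments:
  1–19 → 19 bp
  20–44 → 25 bp
  45–59 → 15 bp
  60–152 → 93 bp
Sorted largest to smallest: 93, 25, 19, 15 bp.

93, 25, 19, 15 bp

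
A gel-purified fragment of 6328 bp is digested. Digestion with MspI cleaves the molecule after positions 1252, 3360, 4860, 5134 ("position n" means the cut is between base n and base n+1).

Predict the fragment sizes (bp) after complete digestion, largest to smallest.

Linear molecule, 4 cuts → 5 fragments:
  1252 − 0 = 1252 bp
  3360 − 1252 = 2108 bp
  4860 − 3360 = 1500 bp
  5134 − 4860 = 274 bp
  6328 − 5134 = 1194 bp
Sorted largest to smallest: 2108, 1500, 1252, 1194, 274 bp.

2108, 1500, 1252, 1194, 274 bp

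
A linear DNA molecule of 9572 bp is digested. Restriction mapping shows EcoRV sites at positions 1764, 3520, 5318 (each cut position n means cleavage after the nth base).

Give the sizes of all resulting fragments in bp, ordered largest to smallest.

4254, 1798, 1764, 1756 bp

Linear molecule, 3 cuts → 4 fragments:
  1764 − 0 = 1764 bp
  3520 − 1764 = 1756 bp
  5318 − 3520 = 1798 bp
  9572 − 5318 = 4254 bp
Sorted largest to smallest: 4254, 1798, 1764, 1756 bp.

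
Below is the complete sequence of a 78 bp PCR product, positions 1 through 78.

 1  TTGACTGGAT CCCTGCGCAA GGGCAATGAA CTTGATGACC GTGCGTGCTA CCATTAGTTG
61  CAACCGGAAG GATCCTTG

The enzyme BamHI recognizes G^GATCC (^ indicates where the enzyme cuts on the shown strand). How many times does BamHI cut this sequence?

GGATCC occurs starting at positions 7, 70.
BamHI cuts at 2 sites.

2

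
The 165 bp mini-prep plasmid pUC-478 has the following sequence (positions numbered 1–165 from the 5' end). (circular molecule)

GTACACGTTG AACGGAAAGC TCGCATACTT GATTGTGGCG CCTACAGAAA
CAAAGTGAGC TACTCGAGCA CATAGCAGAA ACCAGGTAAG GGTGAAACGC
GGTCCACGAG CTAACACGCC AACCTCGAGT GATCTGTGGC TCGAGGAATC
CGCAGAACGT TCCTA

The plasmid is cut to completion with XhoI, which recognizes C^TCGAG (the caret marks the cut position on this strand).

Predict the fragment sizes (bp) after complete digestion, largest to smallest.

XhoI sites (CTCGAG) start at positions 63, 124, 140.
XhoI cuts after the first base of each site, so after positions 63, 124, 140.
Circular molecule, 3 cuts → 3 fragments:
  64–124 → 61 bp
  125–140 → 16 bp
  141–165 then 1–63 → 25 + 63 = 88 bp
Sorted largest to smallest: 88, 61, 16 bp.

88, 61, 16 bp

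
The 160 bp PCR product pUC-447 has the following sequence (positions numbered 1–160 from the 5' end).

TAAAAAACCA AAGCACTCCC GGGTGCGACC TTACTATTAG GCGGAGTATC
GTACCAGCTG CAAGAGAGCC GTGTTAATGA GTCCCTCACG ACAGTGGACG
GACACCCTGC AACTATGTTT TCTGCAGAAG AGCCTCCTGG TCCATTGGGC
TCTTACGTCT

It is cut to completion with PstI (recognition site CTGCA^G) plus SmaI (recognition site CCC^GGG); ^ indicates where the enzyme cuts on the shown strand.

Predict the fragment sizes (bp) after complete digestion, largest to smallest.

106, 34, 20 bp

The PstI site (CTGCAG) starts at position 122.
PstI cuts after base 5 of each site (before the last base), so after position 126.
The SmaI site (CCCGGG) starts at position 18.
SmaI cuts after base 3 of each site, so after position 20.
Combined cut positions: 20, 126.
Linear molecule, 2 cuts → 3 fragments:
  1–20 → 20 bp
  21–126 → 106 bp
  127–160 → 34 bp
Sorted largest to smallest: 106, 34, 20 bp.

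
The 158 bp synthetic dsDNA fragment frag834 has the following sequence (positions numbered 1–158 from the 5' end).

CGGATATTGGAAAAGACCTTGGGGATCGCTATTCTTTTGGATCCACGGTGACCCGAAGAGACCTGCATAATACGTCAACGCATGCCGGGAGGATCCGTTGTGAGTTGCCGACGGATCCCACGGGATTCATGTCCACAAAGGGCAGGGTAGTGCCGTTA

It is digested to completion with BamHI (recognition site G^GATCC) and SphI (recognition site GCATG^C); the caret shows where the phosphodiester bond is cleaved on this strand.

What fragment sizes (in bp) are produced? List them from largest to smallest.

BamHI sites (GGATCC) start at positions 39, 91, 113.
BamHI cuts after the first base of each site, so after positions 39, 91, 113.
The SphI site (GCATGC) starts at position 80.
SphI cuts after base 5 of each site (before the last base), so after position 84.
Combined cut positions: 39, 84, 91, 113.
Linear molecule, 4 cuts → 5 fragments:
  1–39 → 39 bp
  40–84 → 45 bp
  85–91 → 7 bp
  92–113 → 22 bp
  114–158 → 45 bp
Sorted largest to smallest: 45, 45, 39, 22, 7 bp.

45, 45, 39, 22, 7 bp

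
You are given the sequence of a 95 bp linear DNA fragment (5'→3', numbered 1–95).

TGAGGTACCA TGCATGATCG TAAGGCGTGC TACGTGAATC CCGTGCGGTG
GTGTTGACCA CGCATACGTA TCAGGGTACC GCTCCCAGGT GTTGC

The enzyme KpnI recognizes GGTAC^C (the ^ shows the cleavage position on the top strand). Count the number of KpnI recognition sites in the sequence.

2

GGTACC occurs starting at positions 4, 75.
KpnI cuts at 2 sites.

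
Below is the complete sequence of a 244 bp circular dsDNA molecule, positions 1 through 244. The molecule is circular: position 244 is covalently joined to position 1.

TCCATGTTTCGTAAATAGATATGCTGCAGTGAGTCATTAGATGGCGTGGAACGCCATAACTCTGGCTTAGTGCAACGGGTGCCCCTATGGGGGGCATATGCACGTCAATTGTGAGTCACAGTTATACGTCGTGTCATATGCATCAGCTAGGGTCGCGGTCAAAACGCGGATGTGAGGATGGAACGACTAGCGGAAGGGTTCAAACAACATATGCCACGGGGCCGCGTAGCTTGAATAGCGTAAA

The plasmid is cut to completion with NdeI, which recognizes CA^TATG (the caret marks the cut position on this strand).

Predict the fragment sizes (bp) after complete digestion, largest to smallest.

NdeI sites (CATATG) start at positions 95, 135, 208.
NdeI cuts after base 2 of each site, so after positions 96, 136, 209.
Circular molecule, 3 cuts → 3 fragments:
  97–136 → 40 bp
  137–209 → 73 bp
  210–244 then 1–96 → 35 + 96 = 131 bp
Sorted largest to smallest: 131, 73, 40 bp.

131, 73, 40 bp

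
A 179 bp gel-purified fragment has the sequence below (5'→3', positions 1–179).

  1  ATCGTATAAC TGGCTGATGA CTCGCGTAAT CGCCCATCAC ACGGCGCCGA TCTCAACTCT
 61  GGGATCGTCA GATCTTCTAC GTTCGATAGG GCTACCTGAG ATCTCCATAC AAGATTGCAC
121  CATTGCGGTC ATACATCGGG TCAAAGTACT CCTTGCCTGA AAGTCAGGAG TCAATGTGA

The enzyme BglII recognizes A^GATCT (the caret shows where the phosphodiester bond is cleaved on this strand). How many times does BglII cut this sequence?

2

AGATCT occurs starting at positions 70, 99.
BglII cuts at 2 sites.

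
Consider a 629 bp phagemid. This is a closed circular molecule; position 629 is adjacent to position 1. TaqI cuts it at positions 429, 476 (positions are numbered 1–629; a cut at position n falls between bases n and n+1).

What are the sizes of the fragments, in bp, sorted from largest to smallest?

Circular molecule, 2 cuts → 2 fragments:
  476 − 429 = 47 bp
  wrap: 629 − 476 + 429 = 582 bp
Sorted largest to smallest: 582, 47 bp.

582, 47 bp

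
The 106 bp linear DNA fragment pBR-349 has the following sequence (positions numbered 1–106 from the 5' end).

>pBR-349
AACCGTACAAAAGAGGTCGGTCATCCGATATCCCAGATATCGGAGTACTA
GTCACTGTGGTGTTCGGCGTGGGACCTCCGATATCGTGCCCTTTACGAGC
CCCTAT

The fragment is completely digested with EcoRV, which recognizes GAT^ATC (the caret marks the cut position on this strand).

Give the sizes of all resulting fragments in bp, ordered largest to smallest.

44, 29, 24, 9 bp

EcoRV sites (GATATC) start at positions 27, 36, 80.
EcoRV cuts after base 3 of each site, so after positions 29, 38, 82.
Linear molecule, 3 cuts → 4 fragments:
  1–29 → 29 bp
  30–38 → 9 bp
  39–82 → 44 bp
  83–106 → 24 bp
Sorted largest to smallest: 44, 29, 24, 9 bp.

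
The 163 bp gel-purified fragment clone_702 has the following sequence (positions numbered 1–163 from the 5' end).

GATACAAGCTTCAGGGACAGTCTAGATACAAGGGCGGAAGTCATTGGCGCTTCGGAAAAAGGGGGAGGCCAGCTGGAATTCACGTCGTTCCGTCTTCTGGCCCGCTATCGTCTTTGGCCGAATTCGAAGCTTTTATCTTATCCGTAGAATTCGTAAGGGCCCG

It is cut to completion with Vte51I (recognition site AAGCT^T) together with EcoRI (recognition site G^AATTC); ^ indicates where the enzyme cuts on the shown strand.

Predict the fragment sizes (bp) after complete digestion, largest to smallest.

Vte51I sites (AAGCTT) start at positions 6, 127.
Vte51I cuts after base 5 of each site (before the last base), so after positions 10, 131.
EcoRI sites (GAATTC) start at positions 76, 120, 147.
EcoRI cuts after the first base of each site, so after positions 76, 120, 147.
Combined cut positions: 10, 76, 120, 131, 147.
Linear molecule, 5 cuts → 6 fragments:
  1–10 → 10 bp
  11–76 → 66 bp
  77–120 → 44 bp
  121–131 → 11 bp
  132–147 → 16 bp
  148–163 → 16 bp
Sorted largest to smallest: 66, 44, 16, 16, 11, 10 bp.

66, 44, 16, 16, 11, 10 bp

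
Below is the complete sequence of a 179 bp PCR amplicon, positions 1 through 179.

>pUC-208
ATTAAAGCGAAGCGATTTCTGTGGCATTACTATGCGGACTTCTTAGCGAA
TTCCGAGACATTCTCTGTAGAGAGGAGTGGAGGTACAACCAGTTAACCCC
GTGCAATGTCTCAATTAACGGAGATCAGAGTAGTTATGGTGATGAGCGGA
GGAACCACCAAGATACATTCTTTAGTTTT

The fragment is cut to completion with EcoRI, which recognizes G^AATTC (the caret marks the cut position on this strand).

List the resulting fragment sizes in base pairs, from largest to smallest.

131, 48 bp

The EcoRI site (GAATTC) starts at position 48.
EcoRI cuts after the first base of each site, so after position 48.
Linear molecule, 1 cut → 2 fragments:
  1–48 → 48 bp
  49–179 → 131 bp
Sorted largest to smallest: 131, 48 bp.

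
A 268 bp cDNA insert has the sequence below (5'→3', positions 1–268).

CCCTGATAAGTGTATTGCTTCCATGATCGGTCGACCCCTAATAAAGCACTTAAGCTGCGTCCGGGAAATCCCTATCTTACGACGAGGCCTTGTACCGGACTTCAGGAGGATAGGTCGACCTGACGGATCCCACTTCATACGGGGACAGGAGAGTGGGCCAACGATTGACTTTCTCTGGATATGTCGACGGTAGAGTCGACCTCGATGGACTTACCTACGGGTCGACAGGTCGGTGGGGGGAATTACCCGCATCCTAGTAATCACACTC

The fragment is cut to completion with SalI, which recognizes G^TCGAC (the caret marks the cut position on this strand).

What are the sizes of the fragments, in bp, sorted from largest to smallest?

SalI sites (GTCGAC) start at positions 30, 114, 183, 195, 221.
SalI cuts after the first base of each site, so after positions 30, 114, 183, 195, 221.
Linear molecule, 5 cuts → 6 fragments:
  1–30 → 30 bp
  31–114 → 84 bp
  115–183 → 69 bp
  184–195 → 12 bp
  196–221 → 26 bp
  222–268 → 47 bp
Sorted largest to smallest: 84, 69, 47, 30, 26, 12 bp.

84, 69, 47, 30, 26, 12 bp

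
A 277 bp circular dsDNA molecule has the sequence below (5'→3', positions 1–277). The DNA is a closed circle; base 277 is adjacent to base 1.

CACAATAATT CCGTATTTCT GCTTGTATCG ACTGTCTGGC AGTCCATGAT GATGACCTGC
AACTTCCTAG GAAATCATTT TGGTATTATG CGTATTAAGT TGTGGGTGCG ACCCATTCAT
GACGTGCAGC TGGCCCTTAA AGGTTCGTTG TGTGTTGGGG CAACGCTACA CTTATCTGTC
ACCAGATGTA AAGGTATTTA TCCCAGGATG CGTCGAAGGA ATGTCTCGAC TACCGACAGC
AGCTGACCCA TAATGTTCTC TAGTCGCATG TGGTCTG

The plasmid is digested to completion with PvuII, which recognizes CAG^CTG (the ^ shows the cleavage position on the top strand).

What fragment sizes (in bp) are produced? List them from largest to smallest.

PvuII sites (CAGCTG) start at positions 127, 240.
PvuII cuts after base 3 of each site, so after positions 129, 242.
Circular molecule, 2 cuts → 2 fragments:
  130–242 → 113 bp
  243–277 then 1–129 → 35 + 129 = 164 bp
Sorted largest to smallest: 164, 113 bp.

164, 113 bp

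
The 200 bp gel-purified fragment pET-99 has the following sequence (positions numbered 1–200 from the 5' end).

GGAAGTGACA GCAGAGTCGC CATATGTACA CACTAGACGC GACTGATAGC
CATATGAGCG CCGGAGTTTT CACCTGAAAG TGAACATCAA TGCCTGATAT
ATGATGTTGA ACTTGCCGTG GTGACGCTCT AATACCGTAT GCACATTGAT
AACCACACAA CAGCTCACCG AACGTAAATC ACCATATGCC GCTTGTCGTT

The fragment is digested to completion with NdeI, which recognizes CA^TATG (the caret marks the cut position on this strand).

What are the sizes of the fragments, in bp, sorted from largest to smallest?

132, 30, 22, 16 bp

NdeI sites (CATATG) start at positions 21, 51, 183.
NdeI cuts after base 2 of each site, so after positions 22, 52, 184.
Linear molecule, 3 cuts → 4 fragments:
  1–22 → 22 bp
  23–52 → 30 bp
  53–184 → 132 bp
  185–200 → 16 bp
Sorted largest to smallest: 132, 30, 22, 16 bp.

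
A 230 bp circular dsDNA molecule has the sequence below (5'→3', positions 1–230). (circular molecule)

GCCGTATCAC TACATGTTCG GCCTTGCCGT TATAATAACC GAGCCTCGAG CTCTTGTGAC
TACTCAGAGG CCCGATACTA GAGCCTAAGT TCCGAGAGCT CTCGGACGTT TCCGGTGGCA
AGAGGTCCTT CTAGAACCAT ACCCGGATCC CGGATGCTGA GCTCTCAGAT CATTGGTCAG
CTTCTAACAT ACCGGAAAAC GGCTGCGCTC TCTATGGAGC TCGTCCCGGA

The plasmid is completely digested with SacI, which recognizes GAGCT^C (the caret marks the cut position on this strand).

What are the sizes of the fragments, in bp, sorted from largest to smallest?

SacI sites (GAGCTC) start at positions 48, 96, 159, 217.
SacI cuts after base 5 of each site (before the last base), so after positions 52, 100, 163, 221.
Circular molecule, 4 cuts → 4 fragments:
  53–100 → 48 bp
  101–163 → 63 bp
  164–221 → 58 bp
  222–230 then 1–52 → 9 + 52 = 61 bp
Sorted largest to smallest: 63, 61, 58, 48 bp.

63, 61, 58, 48 bp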